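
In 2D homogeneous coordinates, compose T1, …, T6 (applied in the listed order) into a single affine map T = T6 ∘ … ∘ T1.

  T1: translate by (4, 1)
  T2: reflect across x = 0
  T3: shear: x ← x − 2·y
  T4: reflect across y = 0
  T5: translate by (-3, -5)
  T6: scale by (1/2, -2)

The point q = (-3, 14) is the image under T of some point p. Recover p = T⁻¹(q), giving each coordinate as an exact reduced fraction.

T1 = [1 0 4; 0 1 1; 0 0 1]
T2·T1 = [-1 0 -4; 0 1 1; 0 0 1]
T3·…·T1 = [-1 -2 -6; 0 1 1; 0 0 1]
T4·…·T1 = [-1 -2 -6; 0 -1 -1; 0 0 1]
T5·…·T1 = [-1 -2 -9; 0 -1 -6; 0 0 1]
T6·…·T1 = [-1/2 -1 -9/2; 0 2 12; 0 0 1]
det M = -1; M⁻¹ = [-2 -1 3; 0 1/2 -6; 0 0 1]
M⁻¹ · (-3, 14)ᵀ = (-5, 1)ᵀ

p = (-5, 1)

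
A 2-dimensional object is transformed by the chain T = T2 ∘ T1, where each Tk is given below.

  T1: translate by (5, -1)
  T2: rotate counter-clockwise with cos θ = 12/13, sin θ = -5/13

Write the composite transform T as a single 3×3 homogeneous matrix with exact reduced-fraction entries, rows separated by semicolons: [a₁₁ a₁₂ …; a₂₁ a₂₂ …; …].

T1 = [1 0 5; 0 1 -1; 0 0 1]
T2·T1 = [12/13 5/13 55/13; -5/13 12/13 -37/13; 0 0 1]

T = [12/13 5/13 55/13; -5/13 12/13 -37/13; 0 0 1]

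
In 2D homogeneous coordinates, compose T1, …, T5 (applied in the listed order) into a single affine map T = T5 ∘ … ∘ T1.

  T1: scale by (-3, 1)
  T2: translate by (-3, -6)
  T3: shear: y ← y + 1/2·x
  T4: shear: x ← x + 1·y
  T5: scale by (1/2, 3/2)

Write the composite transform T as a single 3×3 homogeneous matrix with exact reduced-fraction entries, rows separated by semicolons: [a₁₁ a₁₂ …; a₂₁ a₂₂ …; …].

T1 = [-3 0 0; 0 1 0; 0 0 1]
T2·T1 = [-3 0 -3; 0 1 -6; 0 0 1]
T3·…·T1 = [-3 0 -3; -3/2 1 -15/2; 0 0 1]
T4·…·T1 = [-9/2 1 -21/2; -3/2 1 -15/2; 0 0 1]
T5·…·T1 = [-9/4 1/2 -21/4; -9/4 3/2 -45/4; 0 0 1]

T = [-9/4 1/2 -21/4; -9/4 3/2 -45/4; 0 0 1]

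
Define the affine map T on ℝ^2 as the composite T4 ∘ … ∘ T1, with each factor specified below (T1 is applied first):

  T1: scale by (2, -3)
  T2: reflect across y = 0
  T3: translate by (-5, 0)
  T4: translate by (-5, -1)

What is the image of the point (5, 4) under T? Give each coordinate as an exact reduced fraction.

T(p) = (0, 11)

T1 scale by (2, -3): (5, 4) → (10, -12)
T2 reflect across y = 0: (10, -12) → (10, 12)
T3 translate by (-5, 0): (10, 12) → (5, 12)
T4 translate by (-5, -1): (5, 12) → (0, 11)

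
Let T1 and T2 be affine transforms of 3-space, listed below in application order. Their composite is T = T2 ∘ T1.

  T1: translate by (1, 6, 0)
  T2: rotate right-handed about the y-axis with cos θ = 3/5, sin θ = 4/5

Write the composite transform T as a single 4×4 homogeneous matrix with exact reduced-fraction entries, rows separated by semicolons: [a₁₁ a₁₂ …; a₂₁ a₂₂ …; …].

T1 = [1 0 0 1; 0 1 0 6; 0 0 1 0; 0 0 0 1]
T2·T1 = [3/5 0 4/5 3/5; 0 1 0 6; -4/5 0 3/5 -4/5; 0 0 0 1]

T = [3/5 0 4/5 3/5; 0 1 0 6; -4/5 0 3/5 -4/5; 0 0 0 1]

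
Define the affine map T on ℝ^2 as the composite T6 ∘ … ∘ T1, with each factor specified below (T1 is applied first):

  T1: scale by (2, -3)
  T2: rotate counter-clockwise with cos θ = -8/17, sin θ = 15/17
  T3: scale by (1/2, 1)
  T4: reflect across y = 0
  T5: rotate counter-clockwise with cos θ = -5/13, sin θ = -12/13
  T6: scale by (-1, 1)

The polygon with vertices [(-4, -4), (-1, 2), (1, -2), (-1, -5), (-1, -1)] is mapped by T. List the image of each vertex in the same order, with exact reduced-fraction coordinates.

T1 scale by (2, -3): (-4, -4) → (-8, 12); (-1, 2) → (-2, -6); (1, -2) → (2, 6); (-1, -5) → (-2, 15); (-1, -1) → (-2, 3)
T2 rotate counter-clockwise with cos θ = -8/17, sin θ = 15/17: (-8, 12) → (-116/17, -216/17); (-2, -6) → (106/17, 18/17); (2, 6) → (-106/17, -18/17); (-2, 15) → (-209/17, -150/17); (-2, 3) → (-29/17, -54/17)
T3 scale by (1/2, 1): (-116/17, -216/17) → (-58/17, -216/17); (106/17, 18/17) → (53/17, 18/17); (-106/17, -18/17) → (-53/17, -18/17); (-209/17, -150/17) → (-209/34, -150/17); (-29/17, -54/17) → (-29/34, -54/17)
T4 reflect across y = 0: (-58/17, -216/17) → (-58/17, 216/17); (53/17, 18/17) → (53/17, -18/17); (-53/17, -18/17) → (-53/17, 18/17); (-209/34, -150/17) → (-209/34, 150/17); (-29/34, -54/17) → (-29/34, 54/17)
T5 rotate counter-clockwise with cos θ = -5/13, sin θ = -12/13: (-58/17, 216/17) → (2882/221, -384/221); (53/17, -18/17) → (-37/17, -42/17); (-53/17, 18/17) → (37/17, 42/17); (-209/34, 150/17) → (4645/442, 504/221); (-29/34, 54/17) → (1441/442, -96/221)
T6 scale by (-1, 1): (2882/221, -384/221) → (-2882/221, -384/221); (-37/17, -42/17) → (37/17, -42/17); (37/17, 42/17) → (-37/17, 42/17); (4645/442, 504/221) → (-4645/442, 504/221); (1441/442, -96/221) → (-1441/442, -96/221)

image vertices: (-2882/221, -384/221), (37/17, -42/17), (-37/17, 42/17), (-4645/442, 504/221), (-1441/442, -96/221)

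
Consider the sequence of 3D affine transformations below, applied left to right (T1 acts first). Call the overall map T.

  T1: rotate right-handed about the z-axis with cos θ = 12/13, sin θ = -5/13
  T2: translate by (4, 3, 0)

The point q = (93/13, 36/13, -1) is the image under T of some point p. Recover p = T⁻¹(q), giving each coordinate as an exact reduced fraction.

T1 = [12/13 5/13 0 0; -5/13 12/13 0 0; 0 0 1 0; 0 0 0 1]
T2·T1 = [12/13 5/13 0 4; -5/13 12/13 0 3; 0 0 1 0; 0 0 0 1]
det M = 1; M⁻¹ = [12/13 -5/13 0 -33/13; 5/13 12/13 0 -56/13; 0 0 1 0; 0 0 0 1]
M⁻¹ · (93/13, 36/13, -1)ᵀ = (3, 1, -1)ᵀ

p = (3, 1, -1)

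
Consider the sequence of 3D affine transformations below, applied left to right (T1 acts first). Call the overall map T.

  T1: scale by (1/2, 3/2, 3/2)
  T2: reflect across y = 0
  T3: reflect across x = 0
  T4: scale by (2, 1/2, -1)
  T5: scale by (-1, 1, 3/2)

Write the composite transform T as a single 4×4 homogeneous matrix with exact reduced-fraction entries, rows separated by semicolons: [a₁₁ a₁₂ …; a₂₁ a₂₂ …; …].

T1 = [1/2 0 0 0; 0 3/2 0 0; 0 0 3/2 0; 0 0 0 1]
T2·T1 = [1/2 0 0 0; 0 -3/2 0 0; 0 0 3/2 0; 0 0 0 1]
T3·…·T1 = [-1/2 0 0 0; 0 -3/2 0 0; 0 0 3/2 0; 0 0 0 1]
T4·…·T1 = [-1 0 0 0; 0 -3/4 0 0; 0 0 -3/2 0; 0 0 0 1]
T5·…·T1 = [1 0 0 0; 0 -3/4 0 0; 0 0 -9/4 0; 0 0 0 1]

T = [1 0 0 0; 0 -3/4 0 0; 0 0 -9/4 0; 0 0 0 1]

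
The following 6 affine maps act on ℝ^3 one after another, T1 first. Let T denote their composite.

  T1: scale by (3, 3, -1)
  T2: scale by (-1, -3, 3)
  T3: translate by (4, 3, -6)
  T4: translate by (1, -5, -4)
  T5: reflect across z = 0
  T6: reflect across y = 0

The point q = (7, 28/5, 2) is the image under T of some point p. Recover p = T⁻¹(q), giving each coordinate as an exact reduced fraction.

p = (-2/3, 2/5, -8/3)

T1 = [3 0 0 0; 0 3 0 0; 0 0 -1 0; 0 0 0 1]
T2·T1 = [-3 0 0 0; 0 -9 0 0; 0 0 -3 0; 0 0 0 1]
T3·…·T1 = [-3 0 0 4; 0 -9 0 3; 0 0 -3 -6; 0 0 0 1]
T4·…·T1 = [-3 0 0 5; 0 -9 0 -2; 0 0 -3 -10; 0 0 0 1]
T5·…·T1 = [-3 0 0 5; 0 -9 0 -2; 0 0 3 10; 0 0 0 1]
T6·…·T1 = [-3 0 0 5; 0 9 0 2; 0 0 3 10; 0 0 0 1]
det M = -81; M⁻¹ = [-1/3 0 0 5/3; 0 1/9 0 -2/9; 0 0 1/3 -10/3; 0 0 0 1]
M⁻¹ · (7, 28/5, 2)ᵀ = (-2/3, 2/5, -8/3)ᵀ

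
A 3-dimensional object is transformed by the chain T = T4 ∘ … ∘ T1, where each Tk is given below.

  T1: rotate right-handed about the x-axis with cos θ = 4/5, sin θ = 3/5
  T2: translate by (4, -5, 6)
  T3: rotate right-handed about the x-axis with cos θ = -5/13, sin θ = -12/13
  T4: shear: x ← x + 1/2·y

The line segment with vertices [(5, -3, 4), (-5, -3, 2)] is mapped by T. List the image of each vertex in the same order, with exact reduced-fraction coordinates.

image vertices: (143/10, 53/5, 31/5), (433/130, 563/65, 371/65)

T1 rotate right-handed about the x-axis with cos θ = 4/5, sin θ = 3/5: (5, -3, 4) → (5, -24/5, 7/5); (-5, -3, 2) → (-5, -18/5, -1/5)
T2 translate by (4, -5, 6): (5, -24/5, 7/5) → (9, -49/5, 37/5); (-5, -18/5, -1/5) → (-1, -43/5, 29/5)
T3 rotate right-handed about the x-axis with cos θ = -5/13, sin θ = -12/13: (9, -49/5, 37/5) → (9, 53/5, 31/5); (-1, -43/5, 29/5) → (-1, 563/65, 371/65)
T4 shear: x ← x + 1/2·y: (9, 53/5, 31/5) → (143/10, 53/5, 31/5); (-1, 563/65, 371/65) → (433/130, 563/65, 371/65)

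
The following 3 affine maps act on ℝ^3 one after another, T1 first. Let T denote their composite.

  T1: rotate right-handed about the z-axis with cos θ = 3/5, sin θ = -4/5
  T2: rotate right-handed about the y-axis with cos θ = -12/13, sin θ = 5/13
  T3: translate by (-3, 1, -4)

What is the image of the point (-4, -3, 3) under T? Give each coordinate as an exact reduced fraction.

T1 rotate right-handed about the z-axis with cos θ = 3/5, sin θ = -4/5: (-4, -3, 3) → (-24/5, 7/5, 3)
T2 rotate right-handed about the y-axis with cos θ = -12/13, sin θ = 5/13: (-24/5, 7/5, 3) → (363/65, 7/5, -12/13)
T3 translate by (-3, 1, -4): (363/65, 7/5, -12/13) → (168/65, 12/5, -64/13)

T(p) = (168/65, 12/5, -64/13)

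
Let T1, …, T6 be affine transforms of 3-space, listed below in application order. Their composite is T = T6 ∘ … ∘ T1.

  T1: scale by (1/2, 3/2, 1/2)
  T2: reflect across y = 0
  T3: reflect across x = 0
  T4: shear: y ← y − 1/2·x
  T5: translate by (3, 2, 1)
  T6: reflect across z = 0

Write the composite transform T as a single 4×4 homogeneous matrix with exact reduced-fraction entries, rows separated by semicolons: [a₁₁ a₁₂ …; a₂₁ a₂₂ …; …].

T = [-1/2 0 0 3; 1/4 -3/2 0 2; 0 0 -1/2 -1; 0 0 0 1]

T1 = [1/2 0 0 0; 0 3/2 0 0; 0 0 1/2 0; 0 0 0 1]
T2·T1 = [1/2 0 0 0; 0 -3/2 0 0; 0 0 1/2 0; 0 0 0 1]
T3·…·T1 = [-1/2 0 0 0; 0 -3/2 0 0; 0 0 1/2 0; 0 0 0 1]
T4·…·T1 = [-1/2 0 0 0; 1/4 -3/2 0 0; 0 0 1/2 0; 0 0 0 1]
T5·…·T1 = [-1/2 0 0 3; 1/4 -3/2 0 2; 0 0 1/2 1; 0 0 0 1]
T6·…·T1 = [-1/2 0 0 3; 1/4 -3/2 0 2; 0 0 -1/2 -1; 0 0 0 1]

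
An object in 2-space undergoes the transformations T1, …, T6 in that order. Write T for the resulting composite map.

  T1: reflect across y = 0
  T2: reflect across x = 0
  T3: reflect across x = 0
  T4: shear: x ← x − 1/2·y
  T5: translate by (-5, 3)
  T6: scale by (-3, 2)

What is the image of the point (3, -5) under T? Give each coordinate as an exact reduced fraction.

T1 reflect across y = 0: (3, -5) → (3, 5)
T2 reflect across x = 0: (3, 5) → (-3, 5)
T3 reflect across x = 0: (-3, 5) → (3, 5)
T4 shear: x ← x − 1/2·y: (3, 5) → (1/2, 5)
T5 translate by (-5, 3): (1/2, 5) → (-9/2, 8)
T6 scale by (-3, 2): (-9/2, 8) → (27/2, 16)

T(p) = (27/2, 16)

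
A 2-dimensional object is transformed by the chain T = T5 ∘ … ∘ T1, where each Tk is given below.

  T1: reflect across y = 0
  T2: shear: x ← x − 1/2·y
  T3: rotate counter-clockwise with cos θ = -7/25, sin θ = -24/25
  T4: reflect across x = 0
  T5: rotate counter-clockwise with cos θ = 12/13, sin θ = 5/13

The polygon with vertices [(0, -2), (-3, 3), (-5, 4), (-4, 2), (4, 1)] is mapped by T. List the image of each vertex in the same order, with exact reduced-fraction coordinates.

T1 reflect across y = 0: (0, -2) → (0, 2); (-3, 3) → (-3, -3); (-5, 4) → (-5, -4); (-4, 2) → (-4, -2); (4, 1) → (4, -1)
T2 shear: x ← x − 1/2·y: (0, 2) → (-1, 2); (-3, -3) → (-3/2, -3); (-5, -4) → (-3, -4); (-4, -2) → (-3, -2); (4, -1) → (9/2, -1)
T3 rotate counter-clockwise with cos θ = -7/25, sin θ = -24/25: (-1, 2) → (11/5, 2/5); (-3/2, -3) → (-123/50, 57/25); (-3, -4) → (-3, 4); (-3, -2) → (-27/25, 86/25); (9/2, -1) → (-111/50, -101/25)
T4 reflect across x = 0: (11/5, 2/5) → (-11/5, 2/5); (-123/50, 57/25) → (123/50, 57/25); (-3, 4) → (3, 4); (-27/25, 86/25) → (27/25, 86/25); (-111/50, -101/25) → (111/50, -101/25)
T5 rotate counter-clockwise with cos θ = 12/13, sin θ = 5/13: (-11/5, 2/5) → (-142/65, -31/65); (123/50, 57/25) → (453/325, 1983/650); (3, 4) → (16/13, 63/13); (27/25, 86/25) → (-106/325, 1167/325); (111/50, -101/25) → (1171/325, -1869/650)

image vertices: (-142/65, -31/65), (453/325, 1983/650), (16/13, 63/13), (-106/325, 1167/325), (1171/325, -1869/650)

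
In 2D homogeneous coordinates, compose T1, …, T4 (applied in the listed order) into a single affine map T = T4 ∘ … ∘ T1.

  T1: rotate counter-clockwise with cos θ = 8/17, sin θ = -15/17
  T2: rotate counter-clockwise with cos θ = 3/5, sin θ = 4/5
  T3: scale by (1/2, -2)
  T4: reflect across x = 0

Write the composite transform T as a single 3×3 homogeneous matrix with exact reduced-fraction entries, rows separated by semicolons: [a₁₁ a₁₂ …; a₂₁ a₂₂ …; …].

T = [-42/85 -13/170 0; 26/85 -168/85 0; 0 0 1]

T1 = [8/17 15/17 0; -15/17 8/17 0; 0 0 1]
T2·T1 = [84/85 13/85 0; -13/85 84/85 0; 0 0 1]
T3·…·T1 = [42/85 13/170 0; 26/85 -168/85 0; 0 0 1]
T4·…·T1 = [-42/85 -13/170 0; 26/85 -168/85 0; 0 0 1]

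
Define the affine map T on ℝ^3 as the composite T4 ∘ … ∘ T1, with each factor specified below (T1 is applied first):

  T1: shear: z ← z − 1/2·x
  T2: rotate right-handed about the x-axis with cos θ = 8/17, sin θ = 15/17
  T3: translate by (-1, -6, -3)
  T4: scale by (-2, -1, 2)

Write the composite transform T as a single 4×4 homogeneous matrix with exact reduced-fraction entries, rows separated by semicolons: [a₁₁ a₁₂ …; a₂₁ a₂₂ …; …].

T = [-2 0 0 2; -15/34 -8/17 15/17 6; -8/17 30/17 16/17 -6; 0 0 0 1]

T1 = [1 0 0 0; 0 1 0 0; -1/2 0 1 0; 0 0 0 1]
T2·T1 = [1 0 0 0; 15/34 8/17 -15/17 0; -4/17 15/17 8/17 0; 0 0 0 1]
T3·…·T1 = [1 0 0 -1; 15/34 8/17 -15/17 -6; -4/17 15/17 8/17 -3; 0 0 0 1]
T4·…·T1 = [-2 0 0 2; -15/34 -8/17 15/17 6; -8/17 30/17 16/17 -6; 0 0 0 1]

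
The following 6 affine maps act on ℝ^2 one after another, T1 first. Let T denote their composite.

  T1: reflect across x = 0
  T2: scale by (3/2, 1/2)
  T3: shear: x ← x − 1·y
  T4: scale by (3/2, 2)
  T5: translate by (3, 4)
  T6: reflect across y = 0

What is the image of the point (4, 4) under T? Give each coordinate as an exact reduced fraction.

T(p) = (-9, -8)

T1 reflect across x = 0: (4, 4) → (-4, 4)
T2 scale by (3/2, 1/2): (-4, 4) → (-6, 2)
T3 shear: x ← x − 1·y: (-6, 2) → (-8, 2)
T4 scale by (3/2, 2): (-8, 2) → (-12, 4)
T5 translate by (3, 4): (-12, 4) → (-9, 8)
T6 reflect across y = 0: (-9, 8) → (-9, -8)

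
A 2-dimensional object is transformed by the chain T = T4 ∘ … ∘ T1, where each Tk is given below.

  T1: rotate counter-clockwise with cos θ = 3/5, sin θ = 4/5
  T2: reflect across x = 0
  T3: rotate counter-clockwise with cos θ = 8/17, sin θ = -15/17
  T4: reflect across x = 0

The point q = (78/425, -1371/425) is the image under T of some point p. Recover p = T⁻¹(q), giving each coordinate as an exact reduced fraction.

p = (-3, 6/5)

T1 = [3/5 -4/5 0; 4/5 3/5 0; 0 0 1]
T2·T1 = [-3/5 4/5 0; 4/5 3/5 0; 0 0 1]
T3·…·T1 = [36/85 77/85 0; 77/85 -36/85 0; 0 0 1]
T4·…·T1 = [-36/85 -77/85 0; 77/85 -36/85 0; 0 0 1]
det M = 1; M⁻¹ = [-36/85 77/85 0; -77/85 -36/85 0; 0 0 1]
M⁻¹ · (78/425, -1371/425)ᵀ = (-3, 6/5)ᵀ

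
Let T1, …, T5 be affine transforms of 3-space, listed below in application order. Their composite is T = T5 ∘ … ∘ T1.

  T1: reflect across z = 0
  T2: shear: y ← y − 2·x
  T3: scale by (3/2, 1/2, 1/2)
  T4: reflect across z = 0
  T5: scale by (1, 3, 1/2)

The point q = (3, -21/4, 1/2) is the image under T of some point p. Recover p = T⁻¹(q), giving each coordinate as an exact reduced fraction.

p = (2, 1/2, 2)

T1 = [1 0 0 0; 0 1 0 0; 0 0 -1 0; 0 0 0 1]
T2·T1 = [1 0 0 0; -2 1 0 0; 0 0 -1 0; 0 0 0 1]
T3·…·T1 = [3/2 0 0 0; -1 1/2 0 0; 0 0 -1/2 0; 0 0 0 1]
T4·…·T1 = [3/2 0 0 0; -1 1/2 0 0; 0 0 1/2 0; 0 0 0 1]
T5·…·T1 = [3/2 0 0 0; -3 3/2 0 0; 0 0 1/4 0; 0 0 0 1]
det M = 9/16; M⁻¹ = [2/3 0 0 0; 4/3 2/3 0 0; 0 0 4 0; 0 0 0 1]
M⁻¹ · (3, -21/4, 1/2)ᵀ = (2, 1/2, 2)ᵀ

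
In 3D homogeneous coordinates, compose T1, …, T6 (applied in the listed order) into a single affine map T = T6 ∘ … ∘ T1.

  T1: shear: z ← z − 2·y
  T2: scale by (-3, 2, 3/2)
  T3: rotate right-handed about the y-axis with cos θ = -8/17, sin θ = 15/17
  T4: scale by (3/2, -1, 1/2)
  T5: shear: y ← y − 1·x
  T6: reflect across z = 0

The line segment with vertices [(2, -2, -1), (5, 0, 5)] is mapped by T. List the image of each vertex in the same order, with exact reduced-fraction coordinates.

T1 shear: z ← z − 2·y: (2, -2, -1) → (2, -2, 3); (5, 0, 5) → (5, 0, 5)
T2 scale by (-3, 2, 3/2): (2, -2, 3) → (-6, -4, 9/2); (5, 0, 5) → (-15, 0, 15/2)
T3 rotate right-handed about the y-axis with cos θ = -8/17, sin θ = 15/17: (-6, -4, 9/2) → (231/34, -4, 54/17); (-15, 0, 15/2) → (465/34, 0, 165/17)
T4 scale by (3/2, -1, 1/2): (231/34, -4, 54/17) → (693/68, 4, 27/17); (465/34, 0, 165/17) → (1395/68, 0, 165/34)
T5 shear: y ← y − 1·x: (693/68, 4, 27/17) → (693/68, -421/68, 27/17); (1395/68, 0, 165/34) → (1395/68, -1395/68, 165/34)
T6 reflect across z = 0: (693/68, -421/68, 27/17) → (693/68, -421/68, -27/17); (1395/68, -1395/68, 165/34) → (1395/68, -1395/68, -165/34)

image vertices: (693/68, -421/68, -27/17), (1395/68, -1395/68, -165/34)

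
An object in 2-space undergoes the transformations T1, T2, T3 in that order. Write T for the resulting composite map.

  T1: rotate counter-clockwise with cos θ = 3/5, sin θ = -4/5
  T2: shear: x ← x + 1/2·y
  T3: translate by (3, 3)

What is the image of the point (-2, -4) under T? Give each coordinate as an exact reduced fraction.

T1 rotate counter-clockwise with cos θ = 3/5, sin θ = -4/5: (-2, -4) → (-22/5, -4/5)
T2 shear: x ← x + 1/2·y: (-22/5, -4/5) → (-24/5, -4/5)
T3 translate by (3, 3): (-24/5, -4/5) → (-9/5, 11/5)

T(p) = (-9/5, 11/5)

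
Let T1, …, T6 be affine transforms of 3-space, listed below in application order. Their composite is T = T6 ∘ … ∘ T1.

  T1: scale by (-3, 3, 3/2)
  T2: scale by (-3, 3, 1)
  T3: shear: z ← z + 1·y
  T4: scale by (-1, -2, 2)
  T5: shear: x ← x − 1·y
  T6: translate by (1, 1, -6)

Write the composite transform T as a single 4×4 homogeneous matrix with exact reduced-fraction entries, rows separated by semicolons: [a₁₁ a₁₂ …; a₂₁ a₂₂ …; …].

T = [-9 18 0 1; 0 -18 0 1; 0 18 3 -6; 0 0 0 1]

T1 = [-3 0 0 0; 0 3 0 0; 0 0 3/2 0; 0 0 0 1]
T2·T1 = [9 0 0 0; 0 9 0 0; 0 0 3/2 0; 0 0 0 1]
T3·…·T1 = [9 0 0 0; 0 9 0 0; 0 9 3/2 0; 0 0 0 1]
T4·…·T1 = [-9 0 0 0; 0 -18 0 0; 0 18 3 0; 0 0 0 1]
T5·…·T1 = [-9 18 0 0; 0 -18 0 0; 0 18 3 0; 0 0 0 1]
T6·…·T1 = [-9 18 0 1; 0 -18 0 1; 0 18 3 -6; 0 0 0 1]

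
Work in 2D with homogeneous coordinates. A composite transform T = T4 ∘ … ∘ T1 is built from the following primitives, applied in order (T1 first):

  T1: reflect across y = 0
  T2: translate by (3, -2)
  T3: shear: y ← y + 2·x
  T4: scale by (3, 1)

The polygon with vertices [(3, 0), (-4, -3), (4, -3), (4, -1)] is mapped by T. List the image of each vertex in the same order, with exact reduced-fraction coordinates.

image vertices: (18, 10), (-3, -1), (21, 15), (21, 13)

T1 reflect across y = 0: (3, 0) → (3, 0); (-4, -3) → (-4, 3); (4, -3) → (4, 3); (4, -1) → (4, 1)
T2 translate by (3, -2): (3, 0) → (6, -2); (-4, 3) → (-1, 1); (4, 3) → (7, 1); (4, 1) → (7, -1)
T3 shear: y ← y + 2·x: (6, -2) → (6, 10); (-1, 1) → (-1, -1); (7, 1) → (7, 15); (7, -1) → (7, 13)
T4 scale by (3, 1): (6, 10) → (18, 10); (-1, -1) → (-3, -1); (7, 15) → (21, 15); (7, 13) → (21, 13)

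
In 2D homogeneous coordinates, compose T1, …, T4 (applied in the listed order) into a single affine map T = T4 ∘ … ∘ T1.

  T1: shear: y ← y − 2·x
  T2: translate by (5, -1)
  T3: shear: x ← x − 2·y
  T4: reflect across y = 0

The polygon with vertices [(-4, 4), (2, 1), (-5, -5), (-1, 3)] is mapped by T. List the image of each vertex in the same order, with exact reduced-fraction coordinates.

T1 shear: y ← y − 2·x: (-4, 4) → (-4, 12); (2, 1) → (2, -3); (-5, -5) → (-5, 5); (-1, 3) → (-1, 5)
T2 translate by (5, -1): (-4, 12) → (1, 11); (2, -3) → (7, -4); (-5, 5) → (0, 4); (-1, 5) → (4, 4)
T3 shear: x ← x − 2·y: (1, 11) → (-21, 11); (7, -4) → (15, -4); (0, 4) → (-8, 4); (4, 4) → (-4, 4)
T4 reflect across y = 0: (-21, 11) → (-21, -11); (15, -4) → (15, 4); (-8, 4) → (-8, -4); (-4, 4) → (-4, -4)

image vertices: (-21, -11), (15, 4), (-8, -4), (-4, -4)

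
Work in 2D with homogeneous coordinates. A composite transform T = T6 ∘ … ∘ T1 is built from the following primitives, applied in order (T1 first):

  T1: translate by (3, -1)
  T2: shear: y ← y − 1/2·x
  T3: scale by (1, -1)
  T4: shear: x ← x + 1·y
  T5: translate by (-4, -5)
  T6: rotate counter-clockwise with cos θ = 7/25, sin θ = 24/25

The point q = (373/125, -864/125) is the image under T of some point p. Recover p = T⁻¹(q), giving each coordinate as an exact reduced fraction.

T1 = [1 0 3; 0 1 -1; 0 0 1]
T2·T1 = [1 0 3; -1/2 1 -5/2; 0 0 1]
T3·…·T1 = [1 0 3; 1/2 -1 5/2; 0 0 1]
T4·…·T1 = [3/2 -1 11/2; 1/2 -1 5/2; 0 0 1]
T5·…·T1 = [3/2 -1 3/2; 1/2 -1 -5/2; 0 0 1]
T6·…·T1 = [-3/50 17/25 141/50; 79/50 -31/25 37/50; 0 0 1]
det M = -1; M⁻¹ = [31/25 17/25 -4; 79/50 3/50 -9/2; 0 0 1]
M⁻¹ · (373/125, -864/125)ᵀ = (-5, -1/5)ᵀ

p = (-5, -1/5)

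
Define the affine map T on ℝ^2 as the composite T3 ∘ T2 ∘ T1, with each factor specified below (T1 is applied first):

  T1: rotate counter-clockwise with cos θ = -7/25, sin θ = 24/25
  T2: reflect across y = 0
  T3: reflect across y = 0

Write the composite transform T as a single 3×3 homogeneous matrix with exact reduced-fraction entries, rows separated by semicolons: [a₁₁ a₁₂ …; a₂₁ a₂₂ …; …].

T1 = [-7/25 -24/25 0; 24/25 -7/25 0; 0 0 1]
T2·T1 = [-7/25 -24/25 0; -24/25 7/25 0; 0 0 1]
T3·…·T1 = [-7/25 -24/25 0; 24/25 -7/25 0; 0 0 1]

T = [-7/25 -24/25 0; 24/25 -7/25 0; 0 0 1]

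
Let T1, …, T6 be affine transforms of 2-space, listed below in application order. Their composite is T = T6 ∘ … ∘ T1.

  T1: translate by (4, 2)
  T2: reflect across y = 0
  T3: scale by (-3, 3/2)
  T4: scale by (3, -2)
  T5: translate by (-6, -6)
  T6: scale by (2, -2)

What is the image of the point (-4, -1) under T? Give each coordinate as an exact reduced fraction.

T(p) = (-12, 6)

T1 translate by (4, 2): (-4, -1) → (0, 1)
T2 reflect across y = 0: (0, 1) → (0, -1)
T3 scale by (-3, 3/2): (0, -1) → (0, -3/2)
T4 scale by (3, -2): (0, -3/2) → (0, 3)
T5 translate by (-6, -6): (0, 3) → (-6, -3)
T6 scale by (2, -2): (-6, -3) → (-12, 6)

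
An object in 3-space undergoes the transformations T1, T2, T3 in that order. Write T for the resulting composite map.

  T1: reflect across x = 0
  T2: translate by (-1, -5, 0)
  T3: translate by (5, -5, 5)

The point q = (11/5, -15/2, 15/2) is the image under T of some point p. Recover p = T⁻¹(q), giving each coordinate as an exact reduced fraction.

p = (9/5, 5/2, 5/2)

T1 = [-1 0 0 0; 0 1 0 0; 0 0 1 0; 0 0 0 1]
T2·T1 = [-1 0 0 -1; 0 1 0 -5; 0 0 1 0; 0 0 0 1]
T3·…·T1 = [-1 0 0 4; 0 1 0 -10; 0 0 1 5; 0 0 0 1]
det M = -1; M⁻¹ = [-1 0 0 4; 0 1 0 10; 0 0 1 -5; 0 0 0 1]
M⁻¹ · (11/5, -15/2, 15/2)ᵀ = (9/5, 5/2, 5/2)ᵀ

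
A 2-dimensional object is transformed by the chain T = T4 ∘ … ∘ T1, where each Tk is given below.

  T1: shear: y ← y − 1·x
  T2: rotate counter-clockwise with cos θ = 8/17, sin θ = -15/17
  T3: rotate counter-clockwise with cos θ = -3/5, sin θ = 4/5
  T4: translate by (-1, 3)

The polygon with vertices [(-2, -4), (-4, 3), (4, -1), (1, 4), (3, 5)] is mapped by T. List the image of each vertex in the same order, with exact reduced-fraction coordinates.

T1 shear: y ← y − 1·x: (-2, -4) → (-2, -2); (-4, 3) → (-4, 7); (4, -1) → (4, -5); (1, 4) → (1, 3); (3, 5) → (3, 2)
T2 rotate counter-clockwise with cos θ = 8/17, sin θ = -15/17: (-2, -2) → (-46/17, 14/17); (-4, 7) → (73/17, 116/17); (4, -5) → (-43/17, -100/17); (1, 3) → (53/17, 9/17); (3, 2) → (54/17, -29/17)
T3 rotate counter-clockwise with cos θ = -3/5, sin θ = 4/5: (-46/17, 14/17) → (82/85, -226/85); (73/17, 116/17) → (-683/85, -56/85); (-43/17, -100/17) → (529/85, 128/85); (53/17, 9/17) → (-39/17, 37/17); (54/17, -29/17) → (-46/85, 303/85)
T4 translate by (-1, 3): (82/85, -226/85) → (-3/85, 29/85); (-683/85, -56/85) → (-768/85, 199/85); (529/85, 128/85) → (444/85, 383/85); (-39/17, 37/17) → (-56/17, 88/17); (-46/85, 303/85) → (-131/85, 558/85)

image vertices: (-3/85, 29/85), (-768/85, 199/85), (444/85, 383/85), (-56/17, 88/17), (-131/85, 558/85)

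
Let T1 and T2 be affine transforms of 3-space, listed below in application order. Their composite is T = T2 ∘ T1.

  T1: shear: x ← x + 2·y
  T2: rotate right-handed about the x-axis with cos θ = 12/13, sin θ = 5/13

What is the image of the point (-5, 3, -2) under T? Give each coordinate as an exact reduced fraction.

T1 shear: x ← x + 2·y: (-5, 3, -2) → (1, 3, -2)
T2 rotate right-handed about the x-axis with cos θ = 12/13, sin θ = 5/13: (1, 3, -2) → (1, 46/13, -9/13)

T(p) = (1, 46/13, -9/13)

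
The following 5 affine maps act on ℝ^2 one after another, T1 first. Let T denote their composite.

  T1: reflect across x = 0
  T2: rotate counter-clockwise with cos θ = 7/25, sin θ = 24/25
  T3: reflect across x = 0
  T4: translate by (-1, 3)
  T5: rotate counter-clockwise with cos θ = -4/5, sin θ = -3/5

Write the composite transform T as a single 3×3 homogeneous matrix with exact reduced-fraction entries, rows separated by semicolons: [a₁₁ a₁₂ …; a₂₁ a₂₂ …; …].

T1 = [-1 0 0; 0 1 0; 0 0 1]
T2·T1 = [-7/25 -24/25 0; -24/25 7/25 0; 0 0 1]
T3·…·T1 = [7/25 24/25 0; -24/25 7/25 0; 0 0 1]
T4·…·T1 = [7/25 24/25 -1; -24/25 7/25 3; 0 0 1]
T5·…·T1 = [-4/5 -3/5 13/5; 3/5 -4/5 -9/5; 0 0 1]

T = [-4/5 -3/5 13/5; 3/5 -4/5 -9/5; 0 0 1]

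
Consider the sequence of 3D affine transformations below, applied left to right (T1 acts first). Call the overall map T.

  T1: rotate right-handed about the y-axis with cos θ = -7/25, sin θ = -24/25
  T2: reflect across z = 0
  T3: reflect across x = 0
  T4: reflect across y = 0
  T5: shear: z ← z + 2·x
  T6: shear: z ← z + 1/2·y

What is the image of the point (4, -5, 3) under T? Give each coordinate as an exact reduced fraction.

T1 rotate right-handed about the y-axis with cos θ = -7/25, sin θ = -24/25: (4, -5, 3) → (-4, -5, 3)
T2 reflect across z = 0: (-4, -5, 3) → (-4, -5, -3)
T3 reflect across x = 0: (-4, -5, -3) → (4, -5, -3)
T4 reflect across y = 0: (4, -5, -3) → (4, 5, -3)
T5 shear: z ← z + 2·x: (4, 5, -3) → (4, 5, 5)
T6 shear: z ← z + 1/2·y: (4, 5, 5) → (4, 5, 15/2)

T(p) = (4, 5, 15/2)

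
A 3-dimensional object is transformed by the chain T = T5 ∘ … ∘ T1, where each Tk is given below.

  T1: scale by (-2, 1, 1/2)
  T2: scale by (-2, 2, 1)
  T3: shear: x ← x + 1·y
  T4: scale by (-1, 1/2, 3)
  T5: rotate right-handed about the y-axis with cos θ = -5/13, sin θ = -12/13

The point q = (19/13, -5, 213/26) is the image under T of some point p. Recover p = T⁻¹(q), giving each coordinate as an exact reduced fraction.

p = (3/4, -5, -3)

T1 = [-2 0 0 0; 0 1 0 0; 0 0 1/2 0; 0 0 0 1]
T2·T1 = [4 0 0 0; 0 2 0 0; 0 0 1/2 0; 0 0 0 1]
T3·…·T1 = [4 2 0 0; 0 2 0 0; 0 0 1/2 0; 0 0 0 1]
T4·…·T1 = [-4 -2 0 0; 0 1 0 0; 0 0 3/2 0; 0 0 0 1]
T5·…·T1 = [20/13 10/13 -18/13 0; 0 1 0 0; -48/13 -24/13 -15/26 0; 0 0 0 1]
det M = -6; M⁻¹ = [5/52 -1/2 -3/13 0; 0 1 0 0; -8/13 0 -10/39 0; 0 0 0 1]
M⁻¹ · (19/13, -5, 213/26)ᵀ = (3/4, -5, -3)ᵀ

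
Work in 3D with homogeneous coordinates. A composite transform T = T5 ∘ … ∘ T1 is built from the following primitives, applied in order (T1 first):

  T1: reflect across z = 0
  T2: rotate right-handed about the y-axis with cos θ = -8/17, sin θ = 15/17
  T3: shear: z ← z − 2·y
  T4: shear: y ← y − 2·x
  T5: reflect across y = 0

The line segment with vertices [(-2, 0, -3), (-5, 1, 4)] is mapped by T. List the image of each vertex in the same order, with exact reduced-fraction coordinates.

T1 reflect across z = 0: (-2, 0, -3) → (-2, 0, 3); (-5, 1, 4) → (-5, 1, -4)
T2 rotate right-handed about the y-axis with cos θ = -8/17, sin θ = 15/17: (-2, 0, 3) → (61/17, 0, 6/17); (-5, 1, -4) → (-20/17, 1, 107/17)
T3 shear: z ← z − 2·y: (61/17, 0, 6/17) → (61/17, 0, 6/17); (-20/17, 1, 107/17) → (-20/17, 1, 73/17)
T4 shear: y ← y − 2·x: (61/17, 0, 6/17) → (61/17, -122/17, 6/17); (-20/17, 1, 73/17) → (-20/17, 57/17, 73/17)
T5 reflect across y = 0: (61/17, -122/17, 6/17) → (61/17, 122/17, 6/17); (-20/17, 57/17, 73/17) → (-20/17, -57/17, 73/17)

image vertices: (61/17, 122/17, 6/17), (-20/17, -57/17, 73/17)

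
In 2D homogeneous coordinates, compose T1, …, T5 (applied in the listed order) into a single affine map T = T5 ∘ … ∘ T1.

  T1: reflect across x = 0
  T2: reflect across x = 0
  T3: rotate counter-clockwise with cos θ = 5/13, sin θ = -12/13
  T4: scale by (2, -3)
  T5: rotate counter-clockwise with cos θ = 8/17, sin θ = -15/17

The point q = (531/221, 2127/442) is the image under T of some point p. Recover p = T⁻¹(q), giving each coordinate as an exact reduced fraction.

p = (3/4, -2)

T1 = [-1 0 0; 0 1 0; 0 0 1]
T2·T1 = [1 0 0; 0 1 0; 0 0 1]
T3·…·T1 = [5/13 12/13 0; -12/13 5/13 0; 0 0 1]
T4·…·T1 = [10/13 24/13 0; 36/13 -15/13 0; 0 0 1]
T5·…·T1 = [620/221 -33/221 0; 138/221 -480/221 0; 0 0 1]
det M = -6; M⁻¹ = [80/221 -11/442 0; 23/221 -310/663 0; 0 0 1]
M⁻¹ · (531/221, 2127/442)ᵀ = (3/4, -2)ᵀ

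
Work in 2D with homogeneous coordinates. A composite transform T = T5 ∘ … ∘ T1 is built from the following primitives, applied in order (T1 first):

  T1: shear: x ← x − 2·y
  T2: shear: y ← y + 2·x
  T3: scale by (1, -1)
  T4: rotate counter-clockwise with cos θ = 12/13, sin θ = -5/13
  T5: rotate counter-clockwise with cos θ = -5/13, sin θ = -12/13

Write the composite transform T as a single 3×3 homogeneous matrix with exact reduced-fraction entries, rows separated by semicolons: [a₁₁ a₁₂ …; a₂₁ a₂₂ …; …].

T = [-358/169 597/169 0; 121/169 -122/169 0; 0 0 1]

T1 = [1 -2 0; 0 1 0; 0 0 1]
T2·T1 = [1 -2 0; 2 -3 0; 0 0 1]
T3·…·T1 = [1 -2 0; -2 3 0; 0 0 1]
T4·…·T1 = [2/13 -9/13 0; -29/13 46/13 0; 0 0 1]
T5·…·T1 = [-358/169 597/169 0; 121/169 -122/169 0; 0 0 1]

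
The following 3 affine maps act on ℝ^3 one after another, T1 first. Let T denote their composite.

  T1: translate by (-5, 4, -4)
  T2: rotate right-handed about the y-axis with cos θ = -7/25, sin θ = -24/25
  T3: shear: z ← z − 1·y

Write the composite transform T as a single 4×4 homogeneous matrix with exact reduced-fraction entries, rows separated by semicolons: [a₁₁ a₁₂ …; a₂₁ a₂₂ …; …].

T1 = [1 0 0 -5; 0 1 0 4; 0 0 1 -4; 0 0 0 1]
T2·T1 = [-7/25 0 -24/25 131/25; 0 1 0 4; 24/25 0 -7/25 -92/25; 0 0 0 1]
T3·…·T1 = [-7/25 0 -24/25 131/25; 0 1 0 4; 24/25 -1 -7/25 -192/25; 0 0 0 1]

T = [-7/25 0 -24/25 131/25; 0 1 0 4; 24/25 -1 -7/25 -192/25; 0 0 0 1]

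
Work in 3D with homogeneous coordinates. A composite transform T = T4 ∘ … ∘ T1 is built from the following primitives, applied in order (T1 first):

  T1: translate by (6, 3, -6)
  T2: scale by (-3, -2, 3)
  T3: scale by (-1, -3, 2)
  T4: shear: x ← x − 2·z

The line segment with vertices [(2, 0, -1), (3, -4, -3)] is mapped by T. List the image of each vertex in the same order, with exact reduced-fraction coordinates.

image vertices: (108, 18, -42), (135, -6, -54)

T1 translate by (6, 3, -6): (2, 0, -1) → (8, 3, -7); (3, -4, -3) → (9, -1, -9)
T2 scale by (-3, -2, 3): (8, 3, -7) → (-24, -6, -21); (9, -1, -9) → (-27, 2, -27)
T3 scale by (-1, -3, 2): (-24, -6, -21) → (24, 18, -42); (-27, 2, -27) → (27, -6, -54)
T4 shear: x ← x − 2·z: (24, 18, -42) → (108, 18, -42); (27, -6, -54) → (135, -6, -54)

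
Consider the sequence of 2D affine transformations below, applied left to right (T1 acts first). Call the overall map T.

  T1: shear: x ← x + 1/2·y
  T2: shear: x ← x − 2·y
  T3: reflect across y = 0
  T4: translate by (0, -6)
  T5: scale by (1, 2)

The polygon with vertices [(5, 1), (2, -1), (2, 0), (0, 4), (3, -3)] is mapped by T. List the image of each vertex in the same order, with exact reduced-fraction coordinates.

T1 shear: x ← x + 1/2·y: (5, 1) → (11/2, 1); (2, -1) → (3/2, -1); (2, 0) → (2, 0); (0, 4) → (2, 4); (3, -3) → (3/2, -3)
T2 shear: x ← x − 2·y: (11/2, 1) → (7/2, 1); (3/2, -1) → (7/2, -1); (2, 0) → (2, 0); (2, 4) → (-6, 4); (3/2, -3) → (15/2, -3)
T3 reflect across y = 0: (7/2, 1) → (7/2, -1); (7/2, -1) → (7/2, 1); (2, 0) → (2, 0); (-6, 4) → (-6, -4); (15/2, -3) → (15/2, 3)
T4 translate by (0, -6): (7/2, -1) → (7/2, -7); (7/2, 1) → (7/2, -5); (2, 0) → (2, -6); (-6, -4) → (-6, -10); (15/2, 3) → (15/2, -3)
T5 scale by (1, 2): (7/2, -7) → (7/2, -14); (7/2, -5) → (7/2, -10); (2, -6) → (2, -12); (-6, -10) → (-6, -20); (15/2, -3) → (15/2, -6)

image vertices: (7/2, -14), (7/2, -10), (2, -12), (-6, -20), (15/2, -6)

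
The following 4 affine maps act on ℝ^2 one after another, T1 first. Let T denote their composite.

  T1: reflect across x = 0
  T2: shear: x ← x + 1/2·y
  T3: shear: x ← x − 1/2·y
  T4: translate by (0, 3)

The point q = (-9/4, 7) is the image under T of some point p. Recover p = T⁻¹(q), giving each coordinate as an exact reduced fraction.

p = (9/4, 4)

T1 = [-1 0 0; 0 1 0; 0 0 1]
T2·T1 = [-1 1/2 0; 0 1 0; 0 0 1]
T3·…·T1 = [-1 0 0; 0 1 0; 0 0 1]
T4·…·T1 = [-1 0 0; 0 1 3; 0 0 1]
det M = -1; M⁻¹ = [-1 0 0; 0 1 -3; 0 0 1]
M⁻¹ · (-9/4, 7)ᵀ = (9/4, 4)ᵀ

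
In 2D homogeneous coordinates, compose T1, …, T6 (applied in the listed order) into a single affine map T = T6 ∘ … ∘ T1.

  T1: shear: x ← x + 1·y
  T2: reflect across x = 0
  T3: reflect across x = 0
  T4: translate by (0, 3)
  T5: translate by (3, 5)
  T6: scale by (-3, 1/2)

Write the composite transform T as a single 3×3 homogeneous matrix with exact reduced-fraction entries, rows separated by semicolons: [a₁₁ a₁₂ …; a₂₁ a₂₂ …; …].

T1 = [1 1 0; 0 1 0; 0 0 1]
T2·T1 = [-1 -1 0; 0 1 0; 0 0 1]
T3·…·T1 = [1 1 0; 0 1 0; 0 0 1]
T4·…·T1 = [1 1 0; 0 1 3; 0 0 1]
T5·…·T1 = [1 1 3; 0 1 8; 0 0 1]
T6·…·T1 = [-3 -3 -9; 0 1/2 4; 0 0 1]

T = [-3 -3 -9; 0 1/2 4; 0 0 1]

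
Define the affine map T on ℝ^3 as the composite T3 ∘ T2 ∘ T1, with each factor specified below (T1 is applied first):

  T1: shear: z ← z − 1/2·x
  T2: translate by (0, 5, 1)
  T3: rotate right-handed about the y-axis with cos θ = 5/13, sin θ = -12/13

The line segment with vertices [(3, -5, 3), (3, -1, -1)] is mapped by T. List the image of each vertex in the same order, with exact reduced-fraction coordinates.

T1 shear: z ← z − 1/2·x: (3, -5, 3) → (3, -5, 3/2); (3, -1, -1) → (3, -1, -5/2)
T2 translate by (0, 5, 1): (3, -5, 3/2) → (3, 0, 5/2); (3, -1, -5/2) → (3, 4, -3/2)
T3 rotate right-handed about the y-axis with cos θ = 5/13, sin θ = -12/13: (3, 0, 5/2) → (-15/13, 0, 97/26); (3, 4, -3/2) → (33/13, 4, 57/26)

image vertices: (-15/13, 0, 97/26), (33/13, 4, 57/26)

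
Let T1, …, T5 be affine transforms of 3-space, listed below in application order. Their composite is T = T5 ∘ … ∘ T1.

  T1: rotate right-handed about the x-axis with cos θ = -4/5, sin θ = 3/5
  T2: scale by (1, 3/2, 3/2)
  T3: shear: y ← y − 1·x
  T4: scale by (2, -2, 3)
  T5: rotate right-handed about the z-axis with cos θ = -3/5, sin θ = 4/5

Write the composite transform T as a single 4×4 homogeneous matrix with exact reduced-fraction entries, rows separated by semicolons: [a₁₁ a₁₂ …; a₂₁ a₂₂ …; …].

T = [-14/5 -48/25 -36/25 0; 2/5 -36/25 -27/25 0; 0 27/10 -18/5 0; 0 0 0 1]

T1 = [1 0 0 0; 0 -4/5 -3/5 0; 0 3/5 -4/5 0; 0 0 0 1]
T2·T1 = [1 0 0 0; 0 -6/5 -9/10 0; 0 9/10 -6/5 0; 0 0 0 1]
T3·…·T1 = [1 0 0 0; -1 -6/5 -9/10 0; 0 9/10 -6/5 0; 0 0 0 1]
T4·…·T1 = [2 0 0 0; 2 12/5 9/5 0; 0 27/10 -18/5 0; 0 0 0 1]
T5·…·T1 = [-14/5 -48/25 -36/25 0; 2/5 -36/25 -27/25 0; 0 27/10 -18/5 0; 0 0 0 1]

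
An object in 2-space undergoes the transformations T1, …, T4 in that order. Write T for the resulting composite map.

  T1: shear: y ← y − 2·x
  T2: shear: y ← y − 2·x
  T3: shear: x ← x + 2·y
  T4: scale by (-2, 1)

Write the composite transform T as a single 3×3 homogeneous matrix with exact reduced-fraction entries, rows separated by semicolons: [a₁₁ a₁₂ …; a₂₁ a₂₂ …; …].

T1 = [1 0 0; -2 1 0; 0 0 1]
T2·T1 = [1 0 0; -4 1 0; 0 0 1]
T3·…·T1 = [-7 2 0; -4 1 0; 0 0 1]
T4·…·T1 = [14 -4 0; -4 1 0; 0 0 1]

T = [14 -4 0; -4 1 0; 0 0 1]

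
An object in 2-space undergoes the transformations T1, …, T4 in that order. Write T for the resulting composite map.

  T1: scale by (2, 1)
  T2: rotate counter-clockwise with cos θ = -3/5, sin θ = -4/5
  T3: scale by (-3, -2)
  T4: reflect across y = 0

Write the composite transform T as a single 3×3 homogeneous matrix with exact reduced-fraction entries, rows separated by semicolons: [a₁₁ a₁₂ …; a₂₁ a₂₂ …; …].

T1 = [2 0 0; 0 1 0; 0 0 1]
T2·T1 = [-6/5 4/5 0; -8/5 -3/5 0; 0 0 1]
T3·…·T1 = [18/5 -12/5 0; 16/5 6/5 0; 0 0 1]
T4·…·T1 = [18/5 -12/5 0; -16/5 -6/5 0; 0 0 1]

T = [18/5 -12/5 0; -16/5 -6/5 0; 0 0 1]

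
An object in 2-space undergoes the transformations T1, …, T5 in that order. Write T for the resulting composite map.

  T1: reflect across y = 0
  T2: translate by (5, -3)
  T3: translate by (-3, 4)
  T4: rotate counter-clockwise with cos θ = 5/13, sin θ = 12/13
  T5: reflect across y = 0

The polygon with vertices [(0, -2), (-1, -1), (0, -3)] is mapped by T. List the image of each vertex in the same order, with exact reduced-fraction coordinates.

image vertices: (-2, -3), (-19/13, -22/13), (-38/13, -44/13)

T1 reflect across y = 0: (0, -2) → (0, 2); (-1, -1) → (-1, 1); (0, -3) → (0, 3)
T2 translate by (5, -3): (0, 2) → (5, -1); (-1, 1) → (4, -2); (0, 3) → (5, 0)
T3 translate by (-3, 4): (5, -1) → (2, 3); (4, -2) → (1, 2); (5, 0) → (2, 4)
T4 rotate counter-clockwise with cos θ = 5/13, sin θ = 12/13: (2, 3) → (-2, 3); (1, 2) → (-19/13, 22/13); (2, 4) → (-38/13, 44/13)
T5 reflect across y = 0: (-2, 3) → (-2, -3); (-19/13, 22/13) → (-19/13, -22/13); (-38/13, 44/13) → (-38/13, -44/13)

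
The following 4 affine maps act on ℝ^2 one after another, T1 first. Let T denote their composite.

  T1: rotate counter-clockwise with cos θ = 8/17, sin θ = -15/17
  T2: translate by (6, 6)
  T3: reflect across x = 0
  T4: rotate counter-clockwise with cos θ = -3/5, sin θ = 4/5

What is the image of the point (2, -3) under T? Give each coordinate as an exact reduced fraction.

T(p) = (27/85, -436/85)

T1 rotate counter-clockwise with cos θ = 8/17, sin θ = -15/17: (2, -3) → (-29/17, -54/17)
T2 translate by (6, 6): (-29/17, -54/17) → (73/17, 48/17)
T3 reflect across x = 0: (73/17, 48/17) → (-73/17, 48/17)
T4 rotate counter-clockwise with cos θ = -3/5, sin θ = 4/5: (-73/17, 48/17) → (27/85, -436/85)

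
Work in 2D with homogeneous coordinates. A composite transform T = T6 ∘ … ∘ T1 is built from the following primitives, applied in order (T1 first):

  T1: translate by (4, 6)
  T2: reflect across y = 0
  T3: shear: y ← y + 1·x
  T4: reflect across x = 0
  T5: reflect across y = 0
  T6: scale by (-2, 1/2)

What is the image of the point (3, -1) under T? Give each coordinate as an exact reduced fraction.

T(p) = (14, -1)

T1 translate by (4, 6): (3, -1) → (7, 5)
T2 reflect across y = 0: (7, 5) → (7, -5)
T3 shear: y ← y + 1·x: (7, -5) → (7, 2)
T4 reflect across x = 0: (7, 2) → (-7, 2)
T5 reflect across y = 0: (-7, 2) → (-7, -2)
T6 scale by (-2, 1/2): (-7, -2) → (14, -1)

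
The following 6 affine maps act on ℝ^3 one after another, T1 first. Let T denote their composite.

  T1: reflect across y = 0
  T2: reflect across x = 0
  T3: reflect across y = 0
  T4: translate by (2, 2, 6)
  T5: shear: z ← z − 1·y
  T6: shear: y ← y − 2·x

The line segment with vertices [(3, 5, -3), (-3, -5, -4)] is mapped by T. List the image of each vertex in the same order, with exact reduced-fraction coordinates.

image vertices: (-1, 9, -4), (5, -13, 5)

T1 reflect across y = 0: (3, 5, -3) → (3, -5, -3); (-3, -5, -4) → (-3, 5, -4)
T2 reflect across x = 0: (3, -5, -3) → (-3, -5, -3); (-3, 5, -4) → (3, 5, -4)
T3 reflect across y = 0: (-3, -5, -3) → (-3, 5, -3); (3, 5, -4) → (3, -5, -4)
T4 translate by (2, 2, 6): (-3, 5, -3) → (-1, 7, 3); (3, -5, -4) → (5, -3, 2)
T5 shear: z ← z − 1·y: (-1, 7, 3) → (-1, 7, -4); (5, -3, 2) → (5, -3, 5)
T6 shear: y ← y − 2·x: (-1, 7, -4) → (-1, 9, -4); (5, -3, 5) → (5, -13, 5)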